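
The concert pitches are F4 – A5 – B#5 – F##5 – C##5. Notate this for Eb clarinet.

D4 F#5 G##5 D##5 A##4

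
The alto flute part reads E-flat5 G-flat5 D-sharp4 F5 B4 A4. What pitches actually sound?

Bb4 Db5 A#3 C5 F#4 E4

The alto flute sounds a perfect fourth below written, so transpose each written note down a perfect fourth.
Eb5 -> Bb4
Gb5 -> Db5
D#4 -> A#3
F5 -> C5
B4 -> F#4
A4 -> E4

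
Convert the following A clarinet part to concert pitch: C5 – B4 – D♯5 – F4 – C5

A4 G#4 B#4 D4 A4

Written C4 on the A clarinet sounds as A3, a minor third lower; apply that shift to every note.
C5 to A4
B4 to G#4
D#5 to B#4
F4 to D4
C5 to A4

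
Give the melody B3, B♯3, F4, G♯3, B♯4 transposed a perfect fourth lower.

B3 → F#3
B#3 → F##3
F4 → C4
G#3 → D#3
B#4 → F##4

F#3 F##3 C4 D#3 F##4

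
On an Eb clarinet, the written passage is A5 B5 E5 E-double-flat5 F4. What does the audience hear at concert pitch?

Written C4 on the Eb clarinet sounds as Eb4, a minor third higher; apply that shift to every note.
A5 becomes C6
B5 becomes D6
E5 becomes G5
Ebb5 becomes Gbb5
F4 becomes Ab4

C6 D6 G5 Gbb5 Ab4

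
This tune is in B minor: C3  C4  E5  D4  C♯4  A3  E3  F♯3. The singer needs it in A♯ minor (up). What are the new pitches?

B minor to A♯ minor up is a major seventh, so every note moves up by that interval.
C3 becomes B3
C4 becomes B4
E5 becomes D#6
D4 becomes C#5
C#4 becomes B#4
A3 becomes G#4
E3 becomes D#4
F#3 becomes E#4

B3 B4 D#6 C#5 B#4 G#4 D#4 E#4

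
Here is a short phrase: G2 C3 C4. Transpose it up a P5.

D3 G3 G4

G2 up a perfect fifth is D3.
A perfect fifth up from C3 gives G3.
A perfect fifth up from C4 gives G4.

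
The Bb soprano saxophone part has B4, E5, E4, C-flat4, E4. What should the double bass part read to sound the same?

A5 D6 D5 Bbb4 D5

First find concert pitch: the Bb soprano saxophone sounds a major second below written, so B4 E5 E4 C-flat4 E4 sounds A4 D5 D4 Bbb3 D4.
Then write for double bass: it sounds a perfect octave below written, so the part must be a perfect octave above concert.
A4 → A5
D5 → D6
D4 → D5
Bbb3 → Bbb4
D4 → D5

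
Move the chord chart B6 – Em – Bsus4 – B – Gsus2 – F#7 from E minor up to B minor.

E minor up to B minor is a perfect fifth; each chord root moves by that interval while the quality stays the same.
B6: root B up a perfect fifth → F#, giving F#6.
Em: root E up a perfect fifth → B, giving Bm.
Bsus4: root B up a perfect fifth → F#, giving F#sus4.
B: root B up a perfect fifth → F#, giving F#.
Gsus2: root G up a perfect fifth → D, giving Dsus2.
F#7: root F# up a perfect fifth → C#, giving C#7.

F#6 Bm F#sus4 F# Dsus2 C#7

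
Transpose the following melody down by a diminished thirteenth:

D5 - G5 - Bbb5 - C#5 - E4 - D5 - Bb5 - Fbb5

D5 down a diminished thirteenth is F##3.
G5 down a diminished thirteenth is B#3.
Bbb5: a thirteenth down reaches D, and 19 semitones makes it D4.
A diminished thirteenth down from C#5 gives E##3.
A diminished thirteenth down from E4 gives G##2.
D5 down a diminished thirteenth is F##3.
Bb5 down a diminished thirteenth is D#4.
A diminished thirteenth down from Fbb5 gives Ab3.

F##3 B#3 D4 E##3 G##2 F##3 D#4 Ab3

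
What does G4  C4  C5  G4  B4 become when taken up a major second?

G4 up a major second is A4.
A major second up from C4 gives D4.
C5 up a major second is D5.
A major second up from G4 gives A4.
A major second up from B4 gives C#5.

A4 D4 D5 A4 C#5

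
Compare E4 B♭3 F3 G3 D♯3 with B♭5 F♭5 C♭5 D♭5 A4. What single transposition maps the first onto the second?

From E4 to Bb5 is 12 letter names — a twelfth of some quality.
E4 to Bb5 is 18 semitones, which makes it a diminished twelfth; the second version is higher, so the direction is up.
Checking another pair — D#3 → A4 — gives the same interval.

up a diminished twelfth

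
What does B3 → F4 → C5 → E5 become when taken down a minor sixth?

D#3 A3 E4 G#4

A minor sixth down from B3 gives D#3.
F4 down a minor sixth is A3.
C5: a sixth down reaches E, and 8 semitones makes it E4.
E5 down a minor sixth is G#4.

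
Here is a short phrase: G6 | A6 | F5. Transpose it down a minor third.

E6 F#6 D5

G6: a third down reaches E, and 3 semitones makes it E6.
A6 down a minor third is F#6.
A minor third down from F5 gives D5.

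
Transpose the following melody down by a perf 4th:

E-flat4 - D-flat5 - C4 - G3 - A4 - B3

Bb3 Ab4 G3 D3 E4 F#3

Eb4 → Bb3
Db5 → Ab4
C4 → G3
G3 → D3
A4 → E4
B3 → F#3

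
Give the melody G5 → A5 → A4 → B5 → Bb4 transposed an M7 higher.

F#6 G#6 G#5 A#6 A5

G5 to F#6
A5 to G#6
A4 to G#5
B5 to A#6
Bb4 to A5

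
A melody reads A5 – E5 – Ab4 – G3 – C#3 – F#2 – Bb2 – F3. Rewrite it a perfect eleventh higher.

D7 A6 Db6 C5 F#4 B3 Eb4 Bb4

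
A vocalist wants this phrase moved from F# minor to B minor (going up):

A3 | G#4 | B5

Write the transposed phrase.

D4 C#5 E6

F# minor to B minor up is a perfect fourth, so every note moves up by that interval.
A3 → D4
G#4 → C#5
B5 → E6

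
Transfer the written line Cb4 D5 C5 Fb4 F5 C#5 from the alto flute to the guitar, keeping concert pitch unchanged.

First find concert pitch: the alto flute sounds a perfect fourth below written, so Cb4 D5 C5 Fb4 F5 C#5 sounds Gb3 A4 G4 Cb4 C5 G#4.
Then write for guitar: it sounds a perfect octave below written, so the part must be a perfect octave above concert.
Gb3 → Gb4
A4 → A5
G4 → G5
Cb4 → Cb5
C5 → C6
G#4 → G#5

Gb4 A5 G5 Cb5 C6 G#5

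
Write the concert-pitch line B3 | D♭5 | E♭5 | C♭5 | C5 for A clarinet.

D4 Fb5 Gb5 Ebb5 Eb5

Written C4 sounds as A3 on the A clarinet, so concert pitches are written a minor third up.
B3 to D4
Db5 to Fb5
Eb5 to Gb5
Cb5 to Ebb5
C5 to Eb5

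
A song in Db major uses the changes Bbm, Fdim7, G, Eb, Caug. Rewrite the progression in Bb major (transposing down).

Gm Ddim7 E C Aaug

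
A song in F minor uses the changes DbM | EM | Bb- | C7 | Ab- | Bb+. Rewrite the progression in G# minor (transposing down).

F minor down to G# minor is a diminished seventh; each chord root moves by that interval while the quality stays the same.
DbM: root Db down a diminished seventh → E, giving EM.
EM: root E down a diminished seventh → F##, giving F##M.
Bb-: root Bb down a diminished seventh → C#, giving C#-.
C7: root C down a diminished seventh → D#, giving D#7.
Ab-: root Ab down a diminished seventh → B, giving B-.
Bb+: root Bb down a diminished seventh → C#, giving C#+.

EM F##M C#- D#7 B- C#+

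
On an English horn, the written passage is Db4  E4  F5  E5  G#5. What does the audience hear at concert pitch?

Gb3 A3 Bb4 A4 C#5

Written C4 on the English horn sounds as F3, a perfect fifth lower; apply that shift to every note.
Db4 to Gb3
E4 to A3
F5 to Bb4
E5 to A4
G#5 to C#5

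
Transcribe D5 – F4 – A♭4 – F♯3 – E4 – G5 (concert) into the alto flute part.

G5 Bb4 Db5 B3 A4 C6

The alto flute sounds a perfect fourth below written, so the written part must be a perfect fourth above concert — transpose each note up.
D5 → G5
F4 → Bb4
Ab4 → Db5
F#3 → B3
E4 → A4
G5 → C6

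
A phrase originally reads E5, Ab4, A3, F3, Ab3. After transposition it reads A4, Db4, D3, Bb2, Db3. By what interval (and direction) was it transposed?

down a perfect fifth

From E5 to A4 is 5 letter names — a fifth of some quality.
A4 to E5 is 7 semitones, which makes it a perfect fifth; the second version is lower, so the direction is down.
Checking another pair — Ab3 → Db3 — gives the same interval.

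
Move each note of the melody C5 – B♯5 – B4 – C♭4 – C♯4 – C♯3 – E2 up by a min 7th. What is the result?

Bb5 A#6 A5 Bbb4 B4 B3 D3

C5 up a minor seventh is Bb5.
A minor seventh up from B#5 gives A#6.
A minor seventh up from B4 gives A5.
Cb4: a seventh up reaches B, and 10 semitones makes it Bbb4.
C#4 up a minor seventh is B4.
C#3: a seventh up reaches B, and 10 semitones makes it B3.
A minor seventh up from E2 gives D3.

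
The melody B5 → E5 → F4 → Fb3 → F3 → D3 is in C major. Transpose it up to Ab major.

G6 C6 Db5 Dbb4 Db4 Bb3

C major to Ab major up is a minor sixth, so every note moves up by that interval.
B5 becomes G6
E5 becomes C6
F4 becomes Db5
Fb3 becomes Dbb4
F3 becomes Db4
D3 becomes Bb3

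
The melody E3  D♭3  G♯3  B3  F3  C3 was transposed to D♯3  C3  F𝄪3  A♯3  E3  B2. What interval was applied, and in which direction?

down a minor second

Take the first pair: E3 → D#3. E to D spans 2 letter names, so the interval is some kind of second.
D#3 to E3 is 1 semitone, which makes it a minor second; the second version is lower, so the direction is down.
Checking another pair — C3 → B2 — gives the same interval.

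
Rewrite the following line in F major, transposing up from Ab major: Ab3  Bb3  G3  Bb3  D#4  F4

F4 G4 E4 G4 B#4 D5

Ab major to F major up is a major sixth, so every note moves up by that interval.
Ab3 -> F4
Bb3 -> G4
G3 -> E4
Bb3 -> G4
D#4 -> B#4
F4 -> D5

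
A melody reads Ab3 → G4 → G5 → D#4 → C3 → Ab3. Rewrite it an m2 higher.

Bbb3 Ab4 Ab5 E4 Db3 Bbb3

Ab3 becomes Bbb3
G4 becomes Ab4
G5 becomes Ab5
D#4 becomes E4
C3 becomes Db3
Ab3 becomes Bbb3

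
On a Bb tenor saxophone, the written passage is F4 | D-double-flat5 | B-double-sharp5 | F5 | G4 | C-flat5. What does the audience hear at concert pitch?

Written C4 on the Bb tenor saxophone sounds as Bb2, a major ninth lower; apply that shift to every note.
F4 becomes Eb3
Dbb5 becomes Cbb4
B##5 becomes A##4
F5 becomes Eb4
G4 becomes F3
Cb5 becomes Bbb3

Eb3 Cbb4 A##4 Eb4 F3 Bbb3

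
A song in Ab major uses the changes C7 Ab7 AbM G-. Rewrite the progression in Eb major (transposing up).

Ab major up to Eb major is a perfect fifth; each chord root moves by that interval while the quality stays the same.
C7: root C up a perfect fifth → G, giving G7.
Ab7: root Ab up a perfect fifth → Eb, giving Eb7.
AbM: root Ab up a perfect fifth → Eb, giving EbM.
G-: root G up a perfect fifth → D, giving D-.

G7 Eb7 EbM D-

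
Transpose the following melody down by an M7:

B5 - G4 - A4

B5 gives C5
G4 gives Ab3
A4 gives Bb3

C5 Ab3 Bb3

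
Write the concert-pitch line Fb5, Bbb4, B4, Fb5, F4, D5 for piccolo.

Fb4 Bbb3 B3 Fb4 F3 D4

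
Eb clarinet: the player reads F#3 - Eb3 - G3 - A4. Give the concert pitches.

A3 Gb3 Bb3 C5

Written C4 on the Eb clarinet sounds as Eb4, a minor third higher; apply that shift to every note.
F#3 -> A3
Eb3 -> Gb3
G3 -> Bb3
A4 -> C5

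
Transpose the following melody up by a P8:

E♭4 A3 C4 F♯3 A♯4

Eb4 up a perfect octave is Eb5.
A3 up a perfect octave is A4.
A perfect octave up from C4 gives C5.
F#3 up a perfect octave is F#4.
A perfect octave up from A#4 gives A#5.

Eb5 A4 C5 F#4 A#5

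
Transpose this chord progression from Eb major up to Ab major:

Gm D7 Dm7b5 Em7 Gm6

Cm G7 Gm7b5 Am7 Cm6

Eb major up to Ab major is a perfect fourth; each chord root moves by that interval while the quality stays the same.
Gm: root G up a perfect fourth → C, giving Cm.
D7: root D up a perfect fourth → G, giving G7.
Dm7b5: root D up a perfect fourth → G, giving Gm7b5.
Em7: root E up a perfect fourth → A, giving Am7.
Gm6: root G up a perfect fourth → C, giving Cm6.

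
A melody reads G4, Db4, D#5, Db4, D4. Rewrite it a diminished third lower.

G4 becomes E#4
Db4 becomes B3
D#5 becomes B##4
Db4 becomes B3
D4 becomes B#3

E#4 B3 B##4 B3 B#3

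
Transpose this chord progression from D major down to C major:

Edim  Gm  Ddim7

Ddim Fm Cdim7

D major down to C major is a major second; each chord root moves by that interval while the quality stays the same.
Edim: root E down a major second → D, giving Ddim.
Gm: root G down a major second → F, giving Fm.
Ddim7: root D down a major second → C, giving Cdim7.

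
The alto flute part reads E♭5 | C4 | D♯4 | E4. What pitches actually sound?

Bb4 G3 A#3 B3

The alto flute sounds a perfect fourth below written, so transpose each written note down a perfect fourth.
Eb5 -> Bb4
C4 -> G3
D#4 -> A#3
E4 -> B3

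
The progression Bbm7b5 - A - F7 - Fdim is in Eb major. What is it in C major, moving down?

Gm7b5 F# D7 Ddim

Eb major down to C major is a minor third; each chord root moves by that interval while the quality stays the same.
Bbm7b5: root Bb down a minor third → G, giving Gm7b5.
A: root A down a minor third → F#, giving F#.
F7: root F down a minor third → D, giving D7.
Fdim: root F down a minor third → D, giving Ddim.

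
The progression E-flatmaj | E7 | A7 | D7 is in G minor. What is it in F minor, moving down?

Dbmaj D7 G7 C7

G minor down to F minor is a major second; each chord root moves by that interval while the quality stays the same.
E-flatmaj: root E-flat down a major second → Db, giving Dbmaj.
E7: root E down a major second → D, giving D7.
A7: root A down a major second → G, giving G7.
D7: root D down a major second → C, giving C7.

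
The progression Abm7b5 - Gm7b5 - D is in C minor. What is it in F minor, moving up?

C minor up to F minor is a perfect fourth; each chord root moves by that interval while the quality stays the same.
Abm7b5: root Ab up a perfect fourth → Db, giving Dbm7b5.
Gm7b5: root G up a perfect fourth → C, giving Cm7b5.
D: root D up a perfect fourth → G, giving G.

Dbm7b5 Cm7b5 G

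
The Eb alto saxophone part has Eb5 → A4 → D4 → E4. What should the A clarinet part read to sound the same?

Bbb4 Eb4 Ab3 Bb3

First find concert pitch: the Eb alto saxophone sounds a major sixth below written, so Eb5 A4 D4 E4 sounds Gb4 C4 F3 G3.
Then write for A clarinet: it sounds a minor third below written, so the part must be a minor third above concert.
Gb4 → Bbb4
C4 → Eb4
F3 → Ab3
G3 → Bb3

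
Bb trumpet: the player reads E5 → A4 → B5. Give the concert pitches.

D5 G4 A5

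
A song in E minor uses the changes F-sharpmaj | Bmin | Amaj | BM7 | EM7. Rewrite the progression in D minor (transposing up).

E minor up to D minor is a minor seventh; each chord root moves by that interval while the quality stays the same.
F-sharpmaj: root F-sharp up a minor seventh → E, giving Emaj.
Bmin: root B up a minor seventh → A, giving Amin.
Amaj: root A up a minor seventh → G, giving Gmaj.
BM7: root B up a minor seventh → A, giving AM7.
EM7: root E up a minor seventh → D, giving DM7.

Emaj Amin Gmaj AM7 DM7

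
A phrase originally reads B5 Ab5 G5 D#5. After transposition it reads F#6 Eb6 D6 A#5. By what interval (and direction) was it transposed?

up a perfect fifth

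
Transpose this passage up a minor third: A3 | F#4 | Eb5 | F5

C4 A4 Gb5 Ab5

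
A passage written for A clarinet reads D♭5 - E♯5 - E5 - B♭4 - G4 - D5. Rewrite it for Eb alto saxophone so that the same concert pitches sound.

First find concert pitch: the A clarinet sounds a minor third below written, so D♭5 E♯5 E5 B♭4 G4 D5 sounds Bb4 C##5 C#5 G4 E4 B4.
Then write for Eb alto saxophone: it sounds a major sixth below written, so the part must be a major sixth above concert.
Bb4 → G5
C##5 → A##5
C#5 → A#5
G4 → E5
E4 → C#5
B4 → G#5

G5 A##5 A#5 E5 C#5 G#5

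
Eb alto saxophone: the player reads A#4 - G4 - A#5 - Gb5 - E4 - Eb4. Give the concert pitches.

C#4 Bb3 C#5 Bbb4 G3 Gb3

Written C4 on the Eb alto saxophone sounds as Eb3, a major sixth lower; apply that shift to every note.
A#4 -> C#4
G4 -> Bb3
A#5 -> C#5
Gb5 -> Bbb4
E4 -> G3
Eb4 -> Gb3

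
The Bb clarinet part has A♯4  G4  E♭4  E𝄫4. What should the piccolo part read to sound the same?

G#3 F3 Db3 Dbb3

First find concert pitch: the Bb clarinet sounds a major second below written, so A♯4 G4 E♭4 E𝄫4 sounds G#4 F4 Db4 Dbb4.
Then write for piccolo: it sounds a perfect octave above written, so the part must be a perfect octave below concert.
G#4 → G#3
F4 → F3
Db4 → Db3
Dbb4 → Dbb3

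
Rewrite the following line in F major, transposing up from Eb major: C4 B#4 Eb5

D4 C##5 F5

Eb major to F major up is a major second, so every note moves up by that interval.
C4 → D4
B#4 → C##5
Eb5 → F5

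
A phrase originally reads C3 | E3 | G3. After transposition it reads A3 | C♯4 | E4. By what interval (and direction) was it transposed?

up a major sixth

Take the first pair: C3 → A3. C to A spans 6 letter names, so the interval is some kind of sixth.
C3 to A3 is 9 semitones, which makes it a major sixth; the second version is higher, so the direction is up.
Checking another pair — G3 → E4 — gives the same interval.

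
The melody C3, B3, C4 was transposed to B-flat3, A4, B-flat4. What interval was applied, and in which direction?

Take the first pair: C3 → Bb3. C to B spans 7 letter names, so the interval is some kind of seventh.
C3 to Bb3 is 10 semitones, which makes it a minor seventh; the second version is higher, so the direction is up.
Checking another pair — C4 → Bb4 — gives the same interval.

up a minor seventh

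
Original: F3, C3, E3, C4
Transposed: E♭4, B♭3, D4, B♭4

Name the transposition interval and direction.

From F3 to Eb4 is 7 letter names — a seventh of some quality.
F3 to Eb4 is 10 semitones, which makes it a minor seventh; the second version is higher, so the direction is up.
Checking another pair — C4 → Bb4 — gives the same interval.

up a minor seventh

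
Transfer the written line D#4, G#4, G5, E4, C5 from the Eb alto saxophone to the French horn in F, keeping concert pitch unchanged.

First find concert pitch: the Eb alto saxophone sounds a major sixth below written, so D#4 G#4 G5 E4 C5 sounds F#3 B3 Bb4 G3 Eb4.
Then write for French horn in F: it sounds a perfect fifth below written, so the part must be a perfect fifth above concert.
F#3 → C#4
B3 → F#4
Bb4 → F5
G3 → D4
Eb4 → Bb4

C#4 F#4 F5 D4 Bb4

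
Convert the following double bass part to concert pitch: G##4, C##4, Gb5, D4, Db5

The double bass sounds a perfect octave below written, so transpose each written note down a perfect octave.
G##4 gives G##3
C##4 gives C##3
Gb5 gives Gb4
D4 gives D3
Db5 gives Db4

G##3 C##3 Gb4 D3 Db4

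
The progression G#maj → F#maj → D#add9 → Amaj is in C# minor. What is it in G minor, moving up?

Dmaj Cmaj Aadd9 Ebmaj

C# minor up to G minor is a diminished fifth; each chord root moves by that interval while the quality stays the same.
G#maj: root G# up a diminished fifth → D, giving Dmaj.
F#maj: root F# up a diminished fifth → C, giving Cmaj.
D#add9: root D# up a diminished fifth → A, giving Aadd9.
Amaj: root A up a diminished fifth → Eb, giving Ebmaj.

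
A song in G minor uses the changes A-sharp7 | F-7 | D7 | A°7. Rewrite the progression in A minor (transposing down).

B#7 G-7 E7 B°7

G minor down to A minor is a minor seventh; each chord root moves by that interval while the quality stays the same.
A-sharp7: root A-sharp down a minor seventh → B#, giving B#7.
F-7: root F down a minor seventh → G, giving G-7.
D7: root D down a minor seventh → E, giving E7.
A°7: root A down a minor seventh → B, giving B°7.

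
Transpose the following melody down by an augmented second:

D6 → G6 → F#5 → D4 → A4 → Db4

Cb6 Fb6 Eb5 Cb4 Gb4 Cbb4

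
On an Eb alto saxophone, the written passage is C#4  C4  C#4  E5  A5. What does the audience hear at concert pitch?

The Eb alto saxophone sounds a major sixth below written, so transpose each written note down a major sixth.
C#4 -> E3
C4 -> Eb3
C#4 -> E3
E5 -> G4
A5 -> C5

E3 Eb3 E3 G4 C5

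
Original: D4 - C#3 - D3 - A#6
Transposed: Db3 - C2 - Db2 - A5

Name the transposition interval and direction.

down an augmented octave

Take the first pair: D4 → Db3. D to D spans 8 letter names, so the interval is some kind of octave.
Db3 to D4 is 13 semitones, which makes it an augmented octave; the second version is lower, so the direction is down.
Checking another pair — A#6 → A5 — gives the same interval.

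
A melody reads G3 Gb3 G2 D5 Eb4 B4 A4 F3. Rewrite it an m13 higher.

G3 gives Eb5
Gb3 gives Ebb5
G2 gives Eb4
D5 gives Bb6
Eb4 gives Cb6
B4 gives G6
A4 gives F6
F3 gives Db5

Eb5 Ebb5 Eb4 Bb6 Cb6 G6 F6 Db5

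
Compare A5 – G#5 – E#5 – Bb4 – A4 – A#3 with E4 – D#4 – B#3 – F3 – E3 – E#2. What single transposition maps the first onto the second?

Take the first pair: A5 → E4. A to E spans 11 letter names, so the interval is some kind of eleventh.
E4 to A5 is 17 semitones, which makes it a perfect eleventh; the second version is lower, so the direction is down.
Checking another pair — A#3 → E#2 — gives the same interval.

down a perfect eleventh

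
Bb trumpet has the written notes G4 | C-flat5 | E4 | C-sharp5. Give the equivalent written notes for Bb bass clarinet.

G5 Cb6 E5 C#6

First find concert pitch: the Bb trumpet sounds a major second below written, so G4 C-flat5 E4 C-sharp5 sounds F4 Bbb4 D4 B4.
Then write for Bb bass clarinet: it sounds a major ninth below written, so the part must be a major ninth above concert.
F4 → G5
Bbb4 → Cb6
D4 → E5
B4 → C#6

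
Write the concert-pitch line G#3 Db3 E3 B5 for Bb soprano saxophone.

The Bb soprano saxophone sounds a major second below written, so the written part must be a major second above concert — transpose each note up.
G#3 → A#3
Db3 → Eb3
E3 → F#3
B5 → C#6

A#3 Eb3 F#3 C#6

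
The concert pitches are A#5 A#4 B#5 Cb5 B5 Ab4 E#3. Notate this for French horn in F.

E#6 E#5 F##6 Gb5 F#6 Eb5 B#3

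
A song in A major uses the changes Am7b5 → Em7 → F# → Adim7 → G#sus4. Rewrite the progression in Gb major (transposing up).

Gbm7b5 Dbm7 Eb Gbdim7 Fsus4

A major up to Gb major is a diminished seventh; each chord root moves by that interval while the quality stays the same.
Am7b5: root A up a diminished seventh → Gb, giving Gbm7b5.
Em7: root E up a diminished seventh → Db, giving Dbm7.
F#: root F# up a diminished seventh → Eb, giving Eb.
Adim7: root A up a diminished seventh → Gb, giving Gbdim7.
G#sus4: root G# up a diminished seventh → F, giving Fsus4.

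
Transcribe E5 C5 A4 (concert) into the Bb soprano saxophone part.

The Bb soprano saxophone sounds a major second below written, so the written part must be a major second above concert — transpose each note up.
E5 → F#5
C5 → D5
A4 → B4

F#5 D5 B4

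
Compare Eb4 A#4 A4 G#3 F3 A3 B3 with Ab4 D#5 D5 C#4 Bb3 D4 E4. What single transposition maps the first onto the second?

From Eb4 to Ab4 is 4 letter names — a fourth of some quality.
Eb4 to Ab4 is 5 semitones, which makes it a perfect fourth; the second version is higher, so the direction is up.
Checking another pair — B3 → E4 — gives the same interval.

up a perfect fourth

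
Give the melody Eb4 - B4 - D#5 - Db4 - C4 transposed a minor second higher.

Eb4 becomes Fb4
B4 becomes C5
D#5 becomes E5
Db4 becomes Ebb4
C4 becomes Db4

Fb4 C5 E5 Ebb4 Db4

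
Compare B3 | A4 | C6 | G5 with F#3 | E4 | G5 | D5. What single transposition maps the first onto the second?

From B3 to F#3 is 4 letter names — a fourth of some quality.
F#3 to B3 is 5 semitones, which makes it a perfect fourth; the second version is lower, so the direction is down.
Checking another pair — G5 → D5 — gives the same interval.

down a perfect fourth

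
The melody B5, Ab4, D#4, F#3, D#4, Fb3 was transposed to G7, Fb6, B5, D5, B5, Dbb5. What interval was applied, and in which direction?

Take the first pair: B5 → G7. B to G spans 13 letter names, so the interval is some kind of thirteenth.
B5 to G7 is 20 semitones, which makes it a minor thirteenth; the second version is higher, so the direction is up.
Checking another pair — Fb3 → Dbb5 — gives the same interval.

up a minor thirteenth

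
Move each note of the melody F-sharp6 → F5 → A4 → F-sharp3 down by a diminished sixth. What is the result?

A diminished sixth down from F#6 gives A##5.
A diminished sixth down from F5 gives A#4.
A4: a sixth down reaches C, and 7 semitones makes it C##4.
F#3: a sixth down reaches A, and 7 semitones makes it A##2.

A##5 A#4 C##4 A##2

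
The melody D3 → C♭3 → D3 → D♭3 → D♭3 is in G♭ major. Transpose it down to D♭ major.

G♭ major to D♭ major down is a perfect fourth, so every note moves down by that interval.
D3 becomes A2
Cb3 becomes Gb2
D3 becomes A2
Db3 becomes Ab2
Db3 becomes Ab2

A2 Gb2 A2 Ab2 Ab2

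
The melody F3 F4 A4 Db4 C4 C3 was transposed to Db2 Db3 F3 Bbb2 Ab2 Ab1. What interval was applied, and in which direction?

From F3 to Db2 is 10 letter names — a tenth of some quality.
Db2 to F3 is 16 semitones, which makes it a major tenth; the second version is lower, so the direction is down.
Checking another pair — C3 → Ab1 — gives the same interval.

down a major tenth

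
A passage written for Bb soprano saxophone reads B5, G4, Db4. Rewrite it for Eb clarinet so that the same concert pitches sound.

F#5 D4 Ab3

First find concert pitch: the Bb soprano saxophone sounds a major second below written, so B5 G4 Db4 sounds A5 F4 Cb4.
Then write for Eb clarinet: it sounds a minor third above written, so the part must be a minor third below concert.
A5 → F#5
F4 → D4
Cb4 → Ab3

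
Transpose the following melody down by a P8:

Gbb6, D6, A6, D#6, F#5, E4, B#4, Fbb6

Gbb6 → Gbb5
D6 → D5
A6 → A5
D#6 → D#5
F#5 → F#4
E4 → E3
B#4 → B#3
Fbb6 → Fbb5

Gbb5 D5 A5 D#5 F#4 E3 B#3 Fbb5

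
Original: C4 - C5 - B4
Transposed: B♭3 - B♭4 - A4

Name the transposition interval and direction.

down a major second

Take the first pair: C4 → Bb3. C to B spans 2 letter names, so the interval is some kind of second.
Bb3 to C4 is 2 semitones, which makes it a major second; the second version is lower, so the direction is down.
Checking another pair — B4 → A4 — gives the same interval.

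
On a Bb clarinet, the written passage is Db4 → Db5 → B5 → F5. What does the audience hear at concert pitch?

Cb4 Cb5 A5 Eb5

Written C4 on the Bb clarinet sounds as Bb3, a major second lower; apply that shift to every note.
Db4 becomes Cb4
Db5 becomes Cb5
B5 becomes A5
F5 becomes Eb5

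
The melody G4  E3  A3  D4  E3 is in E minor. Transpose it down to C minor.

From E down to C is a major third; apply that to each pitch.
G4 → Eb4
E3 → C3
A3 → F3
D4 → Bb3
E3 → C3

Eb4 C3 F3 Bb3 C3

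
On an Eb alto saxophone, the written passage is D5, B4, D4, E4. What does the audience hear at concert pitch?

F4 D4 F3 G3

The Eb alto saxophone sounds a major sixth below written, so transpose each written note down a major sixth.
D5 becomes F4
B4 becomes D4
D4 becomes F3
E4 becomes G3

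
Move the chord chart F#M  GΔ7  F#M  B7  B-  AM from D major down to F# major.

A#M BΔ7 A#M D#7 D#- C#M

D major down to F# major is a minor sixth; each chord root moves by that interval while the quality stays the same.
F#M: root F# down a minor sixth → A#, giving A#M.
GΔ7: root G down a minor sixth → B, giving BΔ7.
F#M: root F# down a minor sixth → A#, giving A#M.
B7: root B down a minor sixth → D#, giving D#7.
B-: root B down a minor sixth → D#, giving D#-.
AM: root A down a minor sixth → C#, giving C#M.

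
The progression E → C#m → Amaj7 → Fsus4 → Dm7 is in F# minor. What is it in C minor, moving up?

Bb Gm Ebmaj7 Cbsus4 Abm7

F# minor up to C minor is a diminished fifth; each chord root moves by that interval while the quality stays the same.
E: root E up a diminished fifth → Bb, giving Bb.
C#m: root C# up a diminished fifth → G, giving Gm.
Amaj7: root A up a diminished fifth → Eb, giving Ebmaj7.
Fsus4: root F up a diminished fifth → Cb, giving Cbsus4.
Dm7: root D up a diminished fifth → Ab, giving Abm7.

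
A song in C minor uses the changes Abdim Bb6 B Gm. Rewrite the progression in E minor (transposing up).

Cdim D6 D# Bm

C minor up to E minor is a major third; each chord root moves by that interval while the quality stays the same.
Abdim: root Ab up a major third → C, giving Cdim.
Bb6: root Bb up a major third → D, giving D6.
B: root B up a major third → D#, giving D#.
Gm: root G up a major third → B, giving Bm.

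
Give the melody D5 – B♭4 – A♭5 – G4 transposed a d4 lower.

A#4 F#4 E5 D#4

D5 becomes A#4
Bb4 becomes F#4
Ab5 becomes E5
G4 becomes D#4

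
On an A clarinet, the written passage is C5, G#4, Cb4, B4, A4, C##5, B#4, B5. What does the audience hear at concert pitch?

Written C4 on the A clarinet sounds as A3, a minor third lower; apply that shift to every note.
C5 becomes A4
G#4 becomes E#4
Cb4 becomes Ab3
B4 becomes G#4
A4 becomes F#4
C##5 becomes A##4
B#4 becomes G##4
B5 becomes G#5

A4 E#4 Ab3 G#4 F#4 A##4 G##4 G#5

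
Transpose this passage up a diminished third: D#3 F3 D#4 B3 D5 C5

F3 Abb3 F4 Db4 Fb5 Ebb5

D#3: a third up reaches F, and 2 semitones makes it F3.
F3 up a diminished third is Abb3.
A diminished third up from D#4 gives F4.
B3: a third up reaches D, and 2 semitones makes it Db4.
A diminished third up from D5 gives Fb5.
A diminished third up from C5 gives Ebb5.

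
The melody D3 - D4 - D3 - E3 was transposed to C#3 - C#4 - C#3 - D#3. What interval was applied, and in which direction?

Take the first pair: D3 → C#3. D to C spans 2 letter names, so the interval is some kind of second.
C#3 to D3 is 1 semitone, which makes it a minor second; the second version is lower, so the direction is down.
Checking another pair — E3 → D#3 — gives the same interval.

down a minor second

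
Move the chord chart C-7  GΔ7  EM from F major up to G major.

D-7 AΔ7 F#M

F major up to G major is a major second; each chord root moves by that interval while the quality stays the same.
C-7: root C up a major second → D, giving D-7.
GΔ7: root G up a major second → A, giving AΔ7.
EM: root E up a major second → F#, giving F#M.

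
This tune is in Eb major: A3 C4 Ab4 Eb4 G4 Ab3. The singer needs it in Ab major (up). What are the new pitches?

Eb major to Ab major up is a perfect fourth, so every note moves up by that interval.
A3 gives D4
C4 gives F4
Ab4 gives Db5
Eb4 gives Ab4
G4 gives C5
Ab3 gives Db4

D4 F4 Db5 Ab4 C5 Db4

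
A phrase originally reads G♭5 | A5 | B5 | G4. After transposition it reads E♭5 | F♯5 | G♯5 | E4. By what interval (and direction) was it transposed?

down a minor third

From Gb5 to Eb5 is 3 letter names — a third of some quality.
Eb5 to Gb5 is 3 semitones, which makes it a minor third; the second version is lower, so the direction is down.
Checking another pair — G4 → E4 — gives the same interval.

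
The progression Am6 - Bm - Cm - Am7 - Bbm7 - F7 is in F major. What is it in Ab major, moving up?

F major up to Ab major is a minor third; each chord root moves by that interval while the quality stays the same.
Am6: root A up a minor third → C, giving Cm6.
Bm: root B up a minor third → D, giving Dm.
Cm: root C up a minor third → Eb, giving Ebm.
Am7: root A up a minor third → C, giving Cm7.
Bbm7: root Bb up a minor third → Db, giving Dbm7.
F7: root F up a minor third → Ab, giving Ab7.

Cm6 Dm Ebm Cm7 Dbm7 Ab7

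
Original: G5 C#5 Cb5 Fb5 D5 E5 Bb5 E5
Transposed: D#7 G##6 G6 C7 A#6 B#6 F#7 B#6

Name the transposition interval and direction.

up an augmented twelfth

Take the first pair: G5 → D#7. G to D spans 12 letter names, so the interval is some kind of twelfth.
G5 to D#7 is 20 semitones, which makes it an augmented twelfth; the second version is higher, so the direction is up.
Checking another pair — E5 → B#6 — gives the same interval.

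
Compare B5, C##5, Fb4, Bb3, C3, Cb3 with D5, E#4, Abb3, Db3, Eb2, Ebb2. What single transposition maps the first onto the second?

Take the first pair: B5 → D5. B to D spans 6 letter names, so the interval is some kind of sixth.
D5 to B5 is 9 semitones, which makes it a major sixth; the second version is lower, so the direction is down.
Checking another pair — Cb3 → Ebb2 — gives the same interval.

down a major sixth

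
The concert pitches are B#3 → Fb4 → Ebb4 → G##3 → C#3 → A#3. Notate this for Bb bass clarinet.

C##5 Gb5 Fb5 A##4 D#4 B#4

The Bb bass clarinet sounds a major ninth below written, so the written part must be a major ninth above concert — transpose each note up.
B#3 to C##5
Fb4 to Gb5
Ebb4 to Fb5
G##3 to A##4
C#3 to D#4
A#3 to B#4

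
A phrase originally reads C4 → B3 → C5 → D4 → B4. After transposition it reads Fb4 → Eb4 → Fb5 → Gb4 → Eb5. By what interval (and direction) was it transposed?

Take the first pair: C4 → Fb4. C to F spans 4 letter names, so the interval is some kind of fourth.
C4 to Fb4 is 4 semitones, which makes it a diminished fourth; the second version is higher, so the direction is up.
Checking another pair — B4 → Eb5 — gives the same interval.

up a diminished fourth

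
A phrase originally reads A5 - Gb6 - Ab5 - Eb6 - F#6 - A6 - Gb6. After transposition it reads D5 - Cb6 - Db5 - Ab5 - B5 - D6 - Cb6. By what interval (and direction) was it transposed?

Take the first pair: A5 → D5. A to D spans 5 letter names, so the interval is some kind of fifth.
D5 to A5 is 7 semitones, which makes it a perfect fifth; the second version is lower, so the direction is down.
Checking another pair — Gb6 → Cb6 — gives the same interval.

down a perfect fifth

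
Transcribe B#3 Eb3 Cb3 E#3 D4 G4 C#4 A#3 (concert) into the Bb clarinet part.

The Bb clarinet sounds a major second below written, so the written part must be a major second above concert — transpose each note up.
B#3 to C##4
Eb3 to F3
Cb3 to Db3
E#3 to F##3
D4 to E4
G4 to A4
C#4 to D#4
A#3 to B#3

C##4 F3 Db3 F##3 E4 A4 D#4 B#3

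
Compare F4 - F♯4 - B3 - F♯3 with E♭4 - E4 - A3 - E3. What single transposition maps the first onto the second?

Take the first pair: F4 → Eb4. F to E spans 2 letter names, so the interval is some kind of second.
Eb4 to F4 is 2 semitones, which makes it a major second; the second version is lower, so the direction is down.
Checking another pair — F#3 → E3 — gives the same interval.

down a major second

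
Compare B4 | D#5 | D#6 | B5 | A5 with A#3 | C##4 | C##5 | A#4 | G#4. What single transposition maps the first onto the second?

down a minor ninth

Take the first pair: B4 → A#3. B to A spans 9 letter names, so the interval is some kind of ninth.
A#3 to B4 is 13 semitones, which makes it a minor ninth; the second version is lower, so the direction is down.
Checking another pair — A5 → G#4 — gives the same interval.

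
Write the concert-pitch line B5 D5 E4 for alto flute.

The alto flute sounds a perfect fourth below written, so the written part must be a perfect fourth above concert — transpose each note up.
B5 -> E6
D5 -> G5
E4 -> A4

E6 G5 A4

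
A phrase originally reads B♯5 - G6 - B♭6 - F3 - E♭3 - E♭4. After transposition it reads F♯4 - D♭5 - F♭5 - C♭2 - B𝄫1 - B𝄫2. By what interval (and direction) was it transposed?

down an augmented eleventh

From B#5 to F#4 is 11 letter names — an eleventh of some quality.
F#4 to B#5 is 18 semitones, which makes it an augmented eleventh; the second version is lower, so the direction is down.
Checking another pair — Eb4 → Bbb2 — gives the same interval.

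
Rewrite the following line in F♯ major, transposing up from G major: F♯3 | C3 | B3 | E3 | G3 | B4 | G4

E#4 B3 A#4 D#4 F#4 A#5 F#5

G major to F♯ major up is a major seventh, so every note moves up by that interval.
F#3 becomes E#4
C3 becomes B3
B3 becomes A#4
E3 becomes D#4
G3 becomes F#4
B4 becomes A#5
G4 becomes F#5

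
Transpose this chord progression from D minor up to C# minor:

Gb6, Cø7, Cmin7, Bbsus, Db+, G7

D minor up to C# minor is a major seventh; each chord root moves by that interval while the quality stays the same.
Gb6: root Gb up a major seventh → F, giving F6.
Cø7: root C up a major seventh → B, giving Bø7.
Cmin7: root C up a major seventh → B, giving Bmin7.
Bbsus: root Bb up a major seventh → A, giving Asus.
Db+: root Db up a major seventh → C, giving C+.
G7: root G up a major seventh → F#, giving F#7.

F6 Bø7 Bmin7 Asus C+ F#7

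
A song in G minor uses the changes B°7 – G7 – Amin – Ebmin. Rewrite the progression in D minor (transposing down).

G minor down to D minor is a perfect fourth; each chord root moves by that interval while the quality stays the same.
B°7: root B down a perfect fourth → F#, giving F#°7.
G7: root G down a perfect fourth → D, giving D7.
Amin: root A down a perfect fourth → E, giving Emin.
Ebmin: root Eb down a perfect fourth → Bb, giving Bbmin.

F#°7 D7 Emin Bbmin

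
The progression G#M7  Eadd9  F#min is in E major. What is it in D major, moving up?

F#M7 Dadd9 Emin

E major up to D major is a minor seventh; each chord root moves by that interval while the quality stays the same.
G#M7: root G# up a minor seventh → F#, giving F#M7.
Eadd9: root E up a minor seventh → D, giving Dadd9.
F#min: root F# up a minor seventh → E, giving Emin.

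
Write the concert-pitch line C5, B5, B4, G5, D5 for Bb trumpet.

D5 C#6 C#5 A5 E5

Written C4 sounds as Bb3 on the Bb trumpet, so concert pitches are written a major second up.
C5 gives D5
B5 gives C#6
B4 gives C#5
G5 gives A5
D5 gives E5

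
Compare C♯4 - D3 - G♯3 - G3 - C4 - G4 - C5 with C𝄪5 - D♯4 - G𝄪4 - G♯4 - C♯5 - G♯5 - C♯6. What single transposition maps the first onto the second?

up an augmented octave

From C#4 to C##5 is 8 letter names — an octave of some quality.
C#4 to C##5 is 13 semitones, which makes it an augmented octave; the second version is higher, so the direction is up.
Checking another pair — C5 → C#6 — gives the same interval.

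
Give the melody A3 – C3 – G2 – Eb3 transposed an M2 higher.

B3 D3 A2 F3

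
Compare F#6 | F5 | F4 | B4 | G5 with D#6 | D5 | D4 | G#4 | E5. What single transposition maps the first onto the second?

down a minor third

From F#6 to D#6 is 3 letter names — a third of some quality.
D#6 to F#6 is 3 semitones, which makes it a minor third; the second version is lower, so the direction is down.
Checking another pair — G5 → E5 — gives the same interval.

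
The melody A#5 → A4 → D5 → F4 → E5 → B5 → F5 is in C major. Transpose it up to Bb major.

G#6 G5 C6 Eb5 D6 A6 Eb6

From C up to Bb is a minor seventh; apply that to each pitch.
A#5 -> G#6
A4 -> G5
D5 -> C6
F4 -> Eb5
E5 -> D6
B5 -> A6
F5 -> Eb6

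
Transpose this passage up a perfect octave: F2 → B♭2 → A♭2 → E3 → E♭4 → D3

F2: an octave up reaches F, and 12 semitones makes it F3.
A perfect octave up from Bb2 gives Bb3.
Ab2 up a perfect octave is Ab3.
A perfect octave up from E3 gives E4.
Eb4: an octave up reaches E, and 12 semitones makes it Eb5.
D3 up a perfect octave is D4.

F3 Bb3 Ab3 E4 Eb5 D4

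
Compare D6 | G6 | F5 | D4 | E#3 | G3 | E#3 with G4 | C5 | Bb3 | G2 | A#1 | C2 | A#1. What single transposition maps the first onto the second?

From D6 to G4 is 12 letter names — a twelfth of some quality.
G4 to D6 is 19 semitones, which makes it a perfect twelfth; the second version is lower, so the direction is down.
Checking another pair — E#3 → A#1 — gives the same interval.

down a perfect twelfth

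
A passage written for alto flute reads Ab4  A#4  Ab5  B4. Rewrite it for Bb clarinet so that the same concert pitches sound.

First find concert pitch: the alto flute sounds a perfect fourth below written, so Ab4 A#4 Ab5 B4 sounds Eb4 E#4 Eb5 F#4.
Then write for Bb clarinet: it sounds a major second below written, so the part must be a major second above concert.
Eb4 → F4
E#4 → F##4
Eb5 → F5
F#4 → G#4

F4 F##4 F5 G#4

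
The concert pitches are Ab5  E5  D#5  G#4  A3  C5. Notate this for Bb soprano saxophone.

The Bb soprano saxophone sounds a major second below written, so the written part must be a major second above concert — transpose each note up.
Ab5 gives Bb5
E5 gives F#5
D#5 gives E#5
G#4 gives A#4
A3 gives B3
C5 gives D5

Bb5 F#5 E#5 A#4 B3 D5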